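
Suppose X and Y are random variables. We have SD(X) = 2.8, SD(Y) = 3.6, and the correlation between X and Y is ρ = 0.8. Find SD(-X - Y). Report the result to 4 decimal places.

V(X) = (2.8)² = 7.84;  V(Y) = (3.6)² = 12.96
Cov(X,Y) = ρ·SD(X)·SD(Y) = 0.8·2.8·3.6 = 8.064
V(-X - Y) = (-1)²·V(X) + (-1)²·V(Y) + 2·(-1)·(-1)·Cov(X,Y)
= 1·7.84 + 1·12.96 + 2·8.064 = 36.928
SD(-X - Y) = √36.928 ≈ 6.0768

6.0768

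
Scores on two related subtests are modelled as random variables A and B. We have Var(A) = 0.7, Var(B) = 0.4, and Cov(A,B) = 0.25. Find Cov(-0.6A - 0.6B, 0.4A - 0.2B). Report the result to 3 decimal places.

Cov(-0.6A - 0.6B, 0.4A - 0.2B) = (-0.6)(0.4)Var(A) + (-0.6)(-0.2)Var(B) + [(-0.6)(-0.2) + (-0.6)(0.4)]Cov(A,B)
= -0.24·0.7 + 0.12·0.4 + -0.12·0.25 = -0.15

-0.150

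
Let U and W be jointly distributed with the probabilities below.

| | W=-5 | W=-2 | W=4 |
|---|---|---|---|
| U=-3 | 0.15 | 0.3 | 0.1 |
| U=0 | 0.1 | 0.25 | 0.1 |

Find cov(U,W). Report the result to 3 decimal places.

E[U] = -1.65,  E[W] = -1.55
E[UW] = 2.85
cov(U,W) = E[UW] − E[U]E[W] = 2.85 − (-1.65)(-1.55) = 0.2925

0.293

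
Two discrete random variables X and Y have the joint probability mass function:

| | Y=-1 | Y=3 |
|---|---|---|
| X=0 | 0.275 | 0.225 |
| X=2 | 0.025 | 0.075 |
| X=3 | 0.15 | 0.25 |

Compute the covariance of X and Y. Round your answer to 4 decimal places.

E[X] = 1.4,  E[Y] = 1.2
E[XY] = 2.2
Cov(X,Y) = E[XY] − E[X]E[Y] = 2.2 − (1.4)(1.2) = 0.52

0.5200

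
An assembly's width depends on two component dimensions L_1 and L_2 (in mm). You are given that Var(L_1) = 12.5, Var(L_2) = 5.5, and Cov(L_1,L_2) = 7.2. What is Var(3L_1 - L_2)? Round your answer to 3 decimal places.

Var(3L_1 - L_2) = (3)²·Var(L_1) + (-1)²·Var(L_2) + 2·(3)·(-1)·Cov(L_1,L_2)
= 9·12.5 + 1·5.5 + -6·7.2 = 74.8

74.800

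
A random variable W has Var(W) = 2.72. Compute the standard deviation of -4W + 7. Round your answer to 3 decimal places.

Var(-4W + 7) = (-4)²·2.72 = 43.52
sd(-4W + 7) = √43.52 ≈ 6.597

6.597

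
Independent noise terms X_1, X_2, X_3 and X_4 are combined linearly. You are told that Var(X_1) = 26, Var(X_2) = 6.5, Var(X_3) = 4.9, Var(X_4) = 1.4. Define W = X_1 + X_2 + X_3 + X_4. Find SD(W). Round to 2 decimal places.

By independence, Var(W) = (1)²Var(X_1) + (1)²Var(X_2) + (1)²Var(X_3) + (1)²Var(X_4)
= (1)²·26 + (1)²·6.5 + (1)²·4.9 + (1)²·1.4 = 38.8
SD(W) = √38.8 ≈ 6.23

6.23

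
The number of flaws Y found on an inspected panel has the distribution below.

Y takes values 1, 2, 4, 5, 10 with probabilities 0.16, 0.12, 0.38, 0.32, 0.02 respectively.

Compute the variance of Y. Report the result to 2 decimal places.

E[Y] = (1)(0.16) + (2)(0.12) + (4)(0.38) + (5)(0.32) + (10)(0.02) = 3.72
E[Y²] = (1)²(0.16) + (2)²(0.12) + (4)²(0.38) + (5)²(0.32) + (10)²(0.02) = 16.72
V(Y) = E[Y²] − (E[Y])² = 16.72 − (3.72)² = 2.8816

2.88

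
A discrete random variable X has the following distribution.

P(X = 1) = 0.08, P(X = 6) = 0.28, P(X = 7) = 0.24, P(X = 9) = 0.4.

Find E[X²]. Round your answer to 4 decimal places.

E[X²] = (1)²(0.08) + (6)²(0.28) + (7)²(0.24) + (9)²(0.4) = 54.32

54.3200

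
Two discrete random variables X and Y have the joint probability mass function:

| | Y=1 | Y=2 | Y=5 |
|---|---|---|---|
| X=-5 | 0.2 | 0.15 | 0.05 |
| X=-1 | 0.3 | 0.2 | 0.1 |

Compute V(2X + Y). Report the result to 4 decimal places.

17.6875

E[X] = -2.6,  E[Y] = 1.95,  E[XY] = -4.95
V(X) = 10.6 − (-2.6)² = 3.84;  V(Y) = 5.65 − (1.95)² = 1.8475
cov(X,Y) = -4.95 − (-2.6)(1.95) = 0.12
V(2X + Y) = (2)²·3.84 + (1)²·1.8475 + 2·(2)·(1)·0.12 = 17.6875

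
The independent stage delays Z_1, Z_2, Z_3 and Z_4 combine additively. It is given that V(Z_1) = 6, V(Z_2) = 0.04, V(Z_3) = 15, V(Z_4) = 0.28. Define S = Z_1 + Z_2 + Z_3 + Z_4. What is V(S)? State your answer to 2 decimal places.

By independence, V(S) = (1)²V(Z_1) + (1)²V(Z_2) + (1)²V(Z_3) + (1)²V(Z_4)
= (1)²·6 + (1)²·0.04 + (1)²·15 + (1)²·0.28 = 21.32

21.32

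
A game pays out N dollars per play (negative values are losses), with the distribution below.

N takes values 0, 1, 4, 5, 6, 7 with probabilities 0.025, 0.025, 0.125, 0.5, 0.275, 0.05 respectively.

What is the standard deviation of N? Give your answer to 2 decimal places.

E[N] = (0)(0.025) + (1)(0.025) + (4)(0.125) + (5)(0.5) + (6)(0.275) + (7)(0.05) = 5.025
E[N²] = (0)²(0.025) + (1)²(0.025) + (4)²(0.125) + (5)²(0.5) + (6)²(0.275) + (7)²(0.05) = 26.875
var(N) = E[N²] − (E[N])² = 26.875 − (5.025)² = 1.624375
σ(N) = √1.624375 ≈ 1.27

1.27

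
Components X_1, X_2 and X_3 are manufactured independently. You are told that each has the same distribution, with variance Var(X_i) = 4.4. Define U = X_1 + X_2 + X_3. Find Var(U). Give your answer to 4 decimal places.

13.2000

By independence, Var(U) = (1)²Var(X_1) + (1)²Var(X_2) + (1)²Var(X_3)
= (1)²·4.4 + (1)²·4.4 + (1)²·4.4 = 13.2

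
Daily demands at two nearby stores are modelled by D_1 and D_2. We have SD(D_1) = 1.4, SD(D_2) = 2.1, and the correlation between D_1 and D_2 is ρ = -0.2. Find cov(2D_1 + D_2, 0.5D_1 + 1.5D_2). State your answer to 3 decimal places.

6.517

var(D_1) = (1.4)² = 1.96;  var(D_2) = (2.1)² = 4.41
cov(D_1,D_2) = ρ·SD(D_1)·SD(D_2) = -0.2·1.4·2.1 = -0.588
cov(2D_1 + D_2, 0.5D_1 + 1.5D_2) = (2)(0.5)var(D_1) + (1)(1.5)var(D_2) + [(2)(1.5) + (1)(0.5)]cov(D_1,D_2)
= 1·1.96 + 1.5·4.41 + 3.5·-0.588 = 6.517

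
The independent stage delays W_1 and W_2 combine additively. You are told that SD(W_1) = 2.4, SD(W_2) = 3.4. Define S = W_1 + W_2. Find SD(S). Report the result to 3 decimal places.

Var(W_1) = 5.76, Var(W_2) = 11.56
By independence, Var(S) = (1)²Var(W_1) + (1)²Var(W_2)
= (1)²·5.76 + (1)²·11.56 = 17.32
SD(S) = √17.32 ≈ 4.162

4.162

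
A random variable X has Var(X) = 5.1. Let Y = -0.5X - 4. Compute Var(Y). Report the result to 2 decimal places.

Var(-0.5X - 4) = (-0.5)²·Var(X) = 0.25·5.1 = 1.275

1.28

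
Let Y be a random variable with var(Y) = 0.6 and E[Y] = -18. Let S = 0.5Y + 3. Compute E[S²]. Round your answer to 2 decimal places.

36.15

E[0.5Y + 3] = 0.5·-18 + 3 = -6
var(0.5Y + 3) = (0.5)²·0.6 = 0.15
E[S²] = var(S) + (E[S])² = 0.15 + (-6)² = 36.15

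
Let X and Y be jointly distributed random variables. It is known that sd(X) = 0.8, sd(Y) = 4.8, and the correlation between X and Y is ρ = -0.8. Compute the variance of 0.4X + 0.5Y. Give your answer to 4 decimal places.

Var(X) = (0.8)² = 0.64;  Var(Y) = (4.8)² = 23.04
cov(X,Y) = ρ·sd(X)·sd(Y) = -0.8·0.8·4.8 = -3.072
Var(0.4X + 0.5Y) = (0.4)²·Var(X) + (0.5)²·Var(Y) + 2·(0.4)·(0.5)·cov(X,Y)
= 0.16·0.64 + 0.25·23.04 + 0.4·-3.072 = 4.6336

4.6336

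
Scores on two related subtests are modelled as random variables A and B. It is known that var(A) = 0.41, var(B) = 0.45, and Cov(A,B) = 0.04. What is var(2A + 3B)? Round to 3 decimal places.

var(2A + 3B) = (2)²·var(A) + (3)²·var(B) + 2·(2)·(3)·Cov(A,B)
= 4·0.41 + 9·0.45 + 12·0.04 = 6.17

6.170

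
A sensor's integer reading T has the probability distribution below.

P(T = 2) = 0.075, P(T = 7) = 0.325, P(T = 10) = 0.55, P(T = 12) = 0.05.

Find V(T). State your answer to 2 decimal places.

E[T] = (2)(0.075) + (7)(0.325) + (10)(0.55) + (12)(0.05) = 8.525
E[T²] = (2)²(0.075) + (7)²(0.325) + (10)²(0.55) + (12)²(0.05) = 78.425
V(T) = E[T²] − (E[T])² = 78.425 − (8.525)² = 5.749375

5.75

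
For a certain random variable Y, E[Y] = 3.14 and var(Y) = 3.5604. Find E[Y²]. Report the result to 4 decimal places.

E[Y²] = var(Y) + (E[Y])² = 3.5604 + (3.14)² = 13.42

13.4200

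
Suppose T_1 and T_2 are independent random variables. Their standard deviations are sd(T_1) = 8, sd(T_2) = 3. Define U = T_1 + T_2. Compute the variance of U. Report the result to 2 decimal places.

73.00

Var(T_1) = 64, Var(T_2) = 9
By independence, Var(U) = (1)²Var(T_1) + (1)²Var(T_2)
= (1)²·64 + (1)²·9 = 73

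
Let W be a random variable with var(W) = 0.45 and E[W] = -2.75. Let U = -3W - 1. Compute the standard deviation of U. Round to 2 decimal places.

2.01

var(-3W - 1) = (-3)²·0.45 = 4.05
σ(U) = √4.05 ≈ 2.01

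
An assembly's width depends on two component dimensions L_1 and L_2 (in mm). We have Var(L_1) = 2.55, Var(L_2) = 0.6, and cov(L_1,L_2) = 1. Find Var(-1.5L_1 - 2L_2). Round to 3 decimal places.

Var(-1.5L_1 - 2L_2) = (-1.5)²·Var(L_1) + (-2)²·Var(L_2) + 2·(-1.5)·(-2)·cov(L_1,L_2)
= 2.25·2.55 + 4·0.6 + 6·1 = 14.1375

14.138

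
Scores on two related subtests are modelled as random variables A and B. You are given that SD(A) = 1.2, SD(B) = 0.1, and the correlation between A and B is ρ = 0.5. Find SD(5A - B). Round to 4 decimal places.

5.9506

var(A) = (1.2)² = 1.44;  var(B) = (0.1)² = 0.01
Cov(A,B) = ρ·SD(A)·SD(B) = 0.5·1.2·0.1 = 0.06
var(5A - B) = (5)²·var(A) + (-1)²·var(B) + 2·(5)·(-1)·Cov(A,B)
= 25·1.44 + 1·0.01 + -10·0.06 = 35.41
SD(5A - B) = √35.41 ≈ 5.9506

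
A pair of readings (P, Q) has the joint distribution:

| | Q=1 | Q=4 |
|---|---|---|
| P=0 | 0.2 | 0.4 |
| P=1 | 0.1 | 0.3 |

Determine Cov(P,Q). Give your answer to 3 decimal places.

0.060

E[P] = 0.4,  E[Q] = 3.1
E[PQ] = 1.3
Cov(P,Q) = E[PQ] − E[P]E[Q] = 1.3 − (0.4)(3.1) = 0.06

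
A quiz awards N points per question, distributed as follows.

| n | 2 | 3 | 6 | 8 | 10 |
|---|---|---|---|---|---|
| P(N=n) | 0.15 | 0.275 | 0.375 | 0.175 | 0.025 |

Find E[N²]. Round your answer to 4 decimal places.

E[N²] = (2)²(0.15) + (3)²(0.275) + (6)²(0.375) + (8)²(0.175) + (10)²(0.025) = 30.275

30.2750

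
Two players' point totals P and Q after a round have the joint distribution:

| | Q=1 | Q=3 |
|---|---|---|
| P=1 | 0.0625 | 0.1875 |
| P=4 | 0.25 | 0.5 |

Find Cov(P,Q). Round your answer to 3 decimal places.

E[P] = 3.25,  E[Q] = 2.375
E[PQ] = 7.625
Cov(P,Q) = E[PQ] − E[P]E[Q] = 7.625 − (3.25)(2.375) = -0.09375

-0.094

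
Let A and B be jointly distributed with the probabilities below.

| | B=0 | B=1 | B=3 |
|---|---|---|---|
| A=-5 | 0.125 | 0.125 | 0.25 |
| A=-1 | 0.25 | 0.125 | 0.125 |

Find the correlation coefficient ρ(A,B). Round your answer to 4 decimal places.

-0.2847

E[A] = -3,  E[B] = 1.375
E[AB] = -4.875
Cov(A,B) = E[AB] − E[A]E[B] = -4.875 − (-3)(1.375) = -0.75
V(A) = 4,  V(B) = 1.734375
ρ = -0.75 / √(4·1.734375) ≈ -0.2847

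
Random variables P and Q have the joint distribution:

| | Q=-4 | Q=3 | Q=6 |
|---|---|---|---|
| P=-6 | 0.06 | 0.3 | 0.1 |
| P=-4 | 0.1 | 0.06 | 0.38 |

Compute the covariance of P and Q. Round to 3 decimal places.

0.534

E[P] = -4.92,  E[Q] = 3.32
E[PQ] = -15.8
Cov(P,Q) = E[PQ] − E[P]E[Q] = -15.8 − (-4.92)(3.32) = 0.5344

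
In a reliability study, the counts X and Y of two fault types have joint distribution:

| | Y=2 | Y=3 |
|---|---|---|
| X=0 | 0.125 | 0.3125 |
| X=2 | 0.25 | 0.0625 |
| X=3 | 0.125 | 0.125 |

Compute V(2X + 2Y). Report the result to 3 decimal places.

5.938

E[X] = 1.375,  E[Y] = 2.5,  E[XY] = 3.25
V(X) = 3.5 − (1.375)² = 1.609375;  V(Y) = 6.5 − (2.5)² = 0.25
Cov(X,Y) = 3.25 − (1.375)(2.5) = -0.1875
V(2X + 2Y) = (2)²·1.609375 + (2)²·0.25 + 2·(2)·(2)·-0.1875 = 5.9375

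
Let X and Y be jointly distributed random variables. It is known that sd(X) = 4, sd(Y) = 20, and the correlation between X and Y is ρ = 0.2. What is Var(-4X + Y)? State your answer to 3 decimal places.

Var(X) = (4)² = 16;  Var(Y) = (20)² = 400
Cov(X,Y) = ρ·sd(X)·sd(Y) = 0.2·4·20 = 16
Var(-4X + Y) = (-4)²·Var(X) + (1)²·Var(Y) + 2·(-4)·(1)·Cov(X,Y)
= 16·16 + 1·400 + -8·16 = 528

528.000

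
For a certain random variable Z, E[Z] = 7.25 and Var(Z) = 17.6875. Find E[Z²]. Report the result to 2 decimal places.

E[Z²] = Var(Z) + (E[Z])² = 17.6875 + (7.25)² = 70.25

70.25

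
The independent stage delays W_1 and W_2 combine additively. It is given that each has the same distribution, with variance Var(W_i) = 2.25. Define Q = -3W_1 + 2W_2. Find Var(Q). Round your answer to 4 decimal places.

By independence, Var(Q) = (-3)²Var(W_1) + (2)²Var(W_2)
= (-3)²·2.25 + (2)²·2.25 = 29.25

29.2500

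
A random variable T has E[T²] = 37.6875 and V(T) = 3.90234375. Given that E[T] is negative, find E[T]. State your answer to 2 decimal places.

-5.81

(E[T])² = E[T²] − V(T) = 37.6875 − 3.90234375 = 33.78515625
E[T] = −√33.78515625 = -5.8125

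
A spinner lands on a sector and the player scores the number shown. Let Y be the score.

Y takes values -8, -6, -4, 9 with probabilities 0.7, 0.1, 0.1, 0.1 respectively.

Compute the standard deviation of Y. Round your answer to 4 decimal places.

5.0606

E[Y] = (-8)(0.7) + (-6)(0.1) + (-4)(0.1) + (9)(0.1) = -5.7
E[Y²] = (-8)²(0.7) + (-6)²(0.1) + (-4)²(0.1) + (9)²(0.1) = 58.1
Var(Y) = E[Y²] − (E[Y])² = 58.1 − (-5.7)² = 25.61
SD(Y) = √25.61 ≈ 5.0606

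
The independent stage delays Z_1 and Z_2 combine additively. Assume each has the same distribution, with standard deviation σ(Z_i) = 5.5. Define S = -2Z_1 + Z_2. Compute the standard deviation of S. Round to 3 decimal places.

12.298

Var(Z_i) = (5.5)² = 30.25
By independence, Var(S) = (-2)²Var(Z_1) + (1)²Var(Z_2)
= (-2)²·30.25 + (1)²·30.25 = 151.25
σ(S) = √151.25 ≈ 12.298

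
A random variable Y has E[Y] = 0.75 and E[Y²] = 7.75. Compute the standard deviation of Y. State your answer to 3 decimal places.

2.681

Var(Y) = 7.75 − (0.75)² = 7.1875
SD(Y) = √7.1875 ≈ 2.681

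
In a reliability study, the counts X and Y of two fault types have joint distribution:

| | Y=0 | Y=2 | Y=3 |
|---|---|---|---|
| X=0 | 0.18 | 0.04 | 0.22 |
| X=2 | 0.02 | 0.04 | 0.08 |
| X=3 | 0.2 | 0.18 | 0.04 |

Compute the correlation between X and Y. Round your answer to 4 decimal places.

E[X] = 1.54,  E[Y] = 1.54
E[XY] = 2.08
Cov(X,Y) = E[XY] − E[X]E[Y] = 2.08 − (1.54)(1.54) = -0.2916
V(X) = 1.9684,  V(Y) = 1.7284
ρ = -0.2916 / √(1.9684·1.7284) ≈ -0.1581

-0.1581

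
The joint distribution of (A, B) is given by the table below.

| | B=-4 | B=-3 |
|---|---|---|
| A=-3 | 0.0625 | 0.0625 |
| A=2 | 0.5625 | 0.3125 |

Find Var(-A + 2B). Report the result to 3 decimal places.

E[A] = 1.375,  E[B] = -3.625,  E[AB] = -5.0625
Var(A) = 4.625 − (1.375)² = 2.734375;  Var(B) = 13.375 − (-3.625)² = 0.234375
cov(A,B) = -5.0625 − (1.375)(-3.625) = -0.078125
Var(-A + 2B) = (-1)²·2.734375 + (2)²·0.234375 + 2·(-1)·(2)·-0.078125 = 3.984375

3.984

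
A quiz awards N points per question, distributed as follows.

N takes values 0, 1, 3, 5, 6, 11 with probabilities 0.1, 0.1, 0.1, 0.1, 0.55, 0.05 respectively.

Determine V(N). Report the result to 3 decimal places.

E[N] = (0)(0.1) + (1)(0.1) + (3)(0.1) + (5)(0.1) + (6)(0.55) + (11)(0.05) = 4.75
E[N²] = (0)²(0.1) + (1)²(0.1) + (3)²(0.1) + (5)²(0.1) + (6)²(0.55) + (11)²(0.05) = 29.35
V(N) = E[N²] − (E[N])² = 29.35 − (4.75)² = 6.7875

6.788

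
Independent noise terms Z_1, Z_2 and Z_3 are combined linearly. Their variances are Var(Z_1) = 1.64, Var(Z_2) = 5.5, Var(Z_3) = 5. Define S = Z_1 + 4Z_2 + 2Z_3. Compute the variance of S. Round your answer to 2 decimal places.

109.64

By independence, Var(S) = (1)²Var(Z_1) + (4)²Var(Z_2) + (2)²Var(Z_3)
= (1)²·1.64 + (4)²·5.5 + (2)²·5 = 109.64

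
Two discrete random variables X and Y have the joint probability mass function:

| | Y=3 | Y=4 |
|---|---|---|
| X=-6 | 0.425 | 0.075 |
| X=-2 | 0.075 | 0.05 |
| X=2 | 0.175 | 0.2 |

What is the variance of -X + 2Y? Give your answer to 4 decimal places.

11.9775

E[X] = -2.5,  E[Y] = 3.325,  E[XY] = -7.65
V(X) = 20 − (-2.5)² = 13.75;  V(Y) = 11.275 − (3.325)² = 0.219375
Cov(X,Y) = -7.65 − (-2.5)(3.325) = 0.6625
V(-X + 2Y) = (-1)²·13.75 + (2)²·0.219375 + 2·(-1)·(2)·0.6625 = 11.9775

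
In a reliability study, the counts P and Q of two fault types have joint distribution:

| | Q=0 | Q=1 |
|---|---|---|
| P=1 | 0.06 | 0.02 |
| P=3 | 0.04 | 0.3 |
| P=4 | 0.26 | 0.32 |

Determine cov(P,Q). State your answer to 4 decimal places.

0.0112

E[P] = 3.42,  E[Q] = 0.64
E[PQ] = 2.2
cov(P,Q) = E[PQ] − E[P]E[Q] = 2.2 − (3.42)(0.64) = 0.0112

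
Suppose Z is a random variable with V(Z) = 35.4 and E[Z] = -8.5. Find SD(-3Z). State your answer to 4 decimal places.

17.8494

V(-3Z) = (-3)²·35.4 = 318.6
SD(-3Z) = √318.6 ≈ 17.8494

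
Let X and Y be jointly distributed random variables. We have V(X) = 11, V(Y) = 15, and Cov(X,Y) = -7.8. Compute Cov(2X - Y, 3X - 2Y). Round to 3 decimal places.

Cov(2X - Y, 3X - 2Y) = (2)(3)V(X) + (-1)(-2)V(Y) + [(2)(-2) + (-1)(3)]Cov(X,Y)
= 6·11 + 2·15 + -7·-7.8 = 150.6

150.600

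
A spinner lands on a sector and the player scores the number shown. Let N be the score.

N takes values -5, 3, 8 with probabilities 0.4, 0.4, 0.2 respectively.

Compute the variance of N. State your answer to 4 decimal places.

E[N] = (-5)(0.4) + (3)(0.4) + (8)(0.2) = 0.8
E[N²] = (-5)²(0.4) + (3)²(0.4) + (8)²(0.2) = 26.4
Var(N) = E[N²] − (E[N])² = 26.4 − (0.8)² = 25.76

25.7600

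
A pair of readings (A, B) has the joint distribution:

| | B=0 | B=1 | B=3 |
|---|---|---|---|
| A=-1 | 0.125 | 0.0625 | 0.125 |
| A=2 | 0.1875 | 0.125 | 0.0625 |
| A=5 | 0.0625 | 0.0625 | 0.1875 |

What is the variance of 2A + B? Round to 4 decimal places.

26.4844

E[A] = 2,  E[B] = 1.375,  E[AB] = 3.3125
Var(A) = 9.625 − (2)² = 5.625;  Var(B) = 3.625 − (1.375)² = 1.734375
cov(A,B) = 3.3125 − (2)(1.375) = 0.5625
Var(2A + B) = (2)²·5.625 + (1)²·1.734375 + 2·(2)·(1)·0.5625 = 26.484375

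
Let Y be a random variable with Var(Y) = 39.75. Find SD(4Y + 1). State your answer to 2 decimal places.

25.22

Var(4Y + 1) = (4)²·39.75 = 636
SD(4Y + 1) = √636 ≈ 25.22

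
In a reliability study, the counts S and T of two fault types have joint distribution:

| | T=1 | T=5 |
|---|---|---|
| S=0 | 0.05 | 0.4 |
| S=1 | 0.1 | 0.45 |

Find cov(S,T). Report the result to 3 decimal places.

E[S] = 0.55,  E[T] = 4.4
E[ST] = 2.35
cov(S,T) = E[ST] − E[S]E[T] = 2.35 − (0.55)(4.4) = -0.07

-0.070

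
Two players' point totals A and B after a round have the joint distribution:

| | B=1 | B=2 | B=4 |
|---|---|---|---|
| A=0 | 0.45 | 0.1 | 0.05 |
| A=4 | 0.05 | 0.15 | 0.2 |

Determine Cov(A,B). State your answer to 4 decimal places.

E[A] = 1.6,  E[B] = 2
E[AB] = 4.6
Cov(A,B) = E[AB] − E[A]E[B] = 4.6 − (1.6)(2) = 1.4

1.4000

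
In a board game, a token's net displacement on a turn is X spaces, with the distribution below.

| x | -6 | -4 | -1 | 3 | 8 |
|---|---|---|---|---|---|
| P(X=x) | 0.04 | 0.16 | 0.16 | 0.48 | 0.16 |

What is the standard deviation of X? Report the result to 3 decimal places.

E[X] = (-6)(0.04) + (-4)(0.16) + (-1)(0.16) + (3)(0.48) + (8)(0.16) = 1.68
E[X²] = (-6)²(0.04) + (-4)²(0.16) + (-1)²(0.16) + (3)²(0.48) + (8)²(0.16) = 18.72
V(X) = E[X²] − (E[X])² = 18.72 − (1.68)² = 15.8976
σ(X) = √15.8976 ≈ 3.987

3.987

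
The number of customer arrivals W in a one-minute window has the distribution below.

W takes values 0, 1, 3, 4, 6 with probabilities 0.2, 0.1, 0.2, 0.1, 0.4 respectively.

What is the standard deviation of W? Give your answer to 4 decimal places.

E[W] = (0)(0.2) + (1)(0.1) + (3)(0.2) + (4)(0.1) + (6)(0.4) = 3.5
E[W²] = (0)²(0.2) + (1)²(0.1) + (3)²(0.2) + (4)²(0.1) + (6)²(0.4) = 17.9
Var(W) = E[W²] − (E[W])² = 17.9 − (3.5)² = 5.65
σ(W) = √5.65 ≈ 2.3770

2.3770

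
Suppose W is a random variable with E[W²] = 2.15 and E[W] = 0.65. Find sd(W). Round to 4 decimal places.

var(W) = 2.15 − (0.65)² = 1.7275
sd(W) = √1.7275 ≈ 1.3143

1.3143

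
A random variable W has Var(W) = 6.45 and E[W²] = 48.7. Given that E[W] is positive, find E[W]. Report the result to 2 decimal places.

(E[W])² = E[W²] − Var(W) = 48.7 − 6.45 = 42.25
E[W] = √42.25 = 6.5

6.50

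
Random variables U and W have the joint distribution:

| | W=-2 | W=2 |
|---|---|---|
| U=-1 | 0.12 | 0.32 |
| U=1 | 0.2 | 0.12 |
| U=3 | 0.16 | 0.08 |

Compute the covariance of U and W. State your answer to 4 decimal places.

E[U] = 0.6,  E[W] = 0.08
E[UW] = -1.04
Cov(U,W) = E[UW] − E[U]E[W] = -1.04 − (0.6)(0.08) = -1.088

-1.0880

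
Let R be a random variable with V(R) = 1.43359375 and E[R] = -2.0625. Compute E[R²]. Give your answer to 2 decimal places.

E[R²] = V(R) + (E[R])² = 1.43359375 + (-2.0625)² = 5.6875

5.69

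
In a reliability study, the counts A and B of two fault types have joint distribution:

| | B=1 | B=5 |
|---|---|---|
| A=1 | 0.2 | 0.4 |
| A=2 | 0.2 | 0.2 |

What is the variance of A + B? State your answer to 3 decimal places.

E[A] = 1.4,  E[B] = 3.4,  E[AB] = 4.6
Var(A) = 2.2 − (1.4)² = 0.24;  Var(B) = 15.4 − (3.4)² = 3.84
Cov(A,B) = 4.6 − (1.4)(3.4) = -0.16
Var(A + B) = (1)²·0.24 + (1)²·3.84 + 2·(1)·(1)·-0.16 = 3.76

3.760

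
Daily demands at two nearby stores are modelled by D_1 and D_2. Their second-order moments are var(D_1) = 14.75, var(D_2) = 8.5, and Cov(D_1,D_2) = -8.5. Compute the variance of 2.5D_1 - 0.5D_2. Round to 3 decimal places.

115.563

var(2.5D_1 - 0.5D_2) = (2.5)²·var(D_1) + (-0.5)²·var(D_2) + 2·(2.5)·(-0.5)·Cov(D_1,D_2)
= 6.25·14.75 + 0.25·8.5 + -2.5·-8.5 = 115.5625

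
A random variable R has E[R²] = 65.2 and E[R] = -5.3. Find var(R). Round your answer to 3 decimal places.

var(R) = 65.2 − (-5.3)² = 37.11

37.110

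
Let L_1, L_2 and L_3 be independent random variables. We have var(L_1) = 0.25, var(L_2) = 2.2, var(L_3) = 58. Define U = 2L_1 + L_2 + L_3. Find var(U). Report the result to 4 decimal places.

By independence, var(U) = (2)²var(L_1) + (1)²var(L_2) + (1)²var(L_3)
= (2)²·0.25 + (1)²·2.2 + (1)²·58 = 61.2

61.2000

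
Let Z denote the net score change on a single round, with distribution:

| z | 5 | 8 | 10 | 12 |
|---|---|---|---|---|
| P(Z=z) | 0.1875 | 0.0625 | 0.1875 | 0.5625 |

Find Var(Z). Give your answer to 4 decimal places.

E[Z] = (5)(0.1875) + (8)(0.0625) + (10)(0.1875) + (12)(0.5625) = 10.0625
E[Z²] = (5)²(0.1875) + (8)²(0.0625) + (10)²(0.1875) + (12)²(0.5625) = 108.4375
Var(Z) = E[Z²] − (E[Z])² = 108.4375 − (10.0625)² = 7.18359375

7.1836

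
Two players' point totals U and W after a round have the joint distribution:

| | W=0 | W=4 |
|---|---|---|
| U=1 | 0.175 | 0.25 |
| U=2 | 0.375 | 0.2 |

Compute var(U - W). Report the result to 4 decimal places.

4.6744

E[U] = 1.575,  E[W] = 1.8,  E[UW] = 2.6
var(U) = 2.725 − (1.575)² = 0.244375;  var(W) = 7.2 − (1.8)² = 3.96
Cov(U,W) = 2.6 − (1.575)(1.8) = -0.235
var(U - W) = (1)²·0.244375 + (-1)²·3.96 + 2·(1)·(-1)·-0.235 = 4.674375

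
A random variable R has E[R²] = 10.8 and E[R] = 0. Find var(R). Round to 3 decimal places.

var(R) = 10.8 − (0)² = 10.8

10.800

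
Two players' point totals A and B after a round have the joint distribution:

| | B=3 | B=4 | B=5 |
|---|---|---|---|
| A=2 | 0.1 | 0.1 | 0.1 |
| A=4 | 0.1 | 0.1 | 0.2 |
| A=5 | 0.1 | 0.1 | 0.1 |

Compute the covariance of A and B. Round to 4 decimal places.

0.0300

E[A] = 3.7,  E[B] = 4.1
E[AB] = 15.2
Cov(A,B) = E[AB] − E[A]E[B] = 15.2 − (3.7)(4.1) = 0.03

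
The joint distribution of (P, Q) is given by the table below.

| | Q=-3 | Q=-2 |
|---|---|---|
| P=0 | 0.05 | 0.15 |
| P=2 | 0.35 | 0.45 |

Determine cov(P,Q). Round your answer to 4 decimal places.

-0.0600

E[P] = 1.6,  E[Q] = -2.4
E[PQ] = -3.9
cov(P,Q) = E[PQ] − E[P]E[Q] = -3.9 − (1.6)(-2.4) = -0.06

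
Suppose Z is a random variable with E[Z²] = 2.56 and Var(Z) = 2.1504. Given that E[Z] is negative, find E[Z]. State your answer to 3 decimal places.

(E[Z])² = E[Z²] − Var(Z) = 2.56 − 2.1504 = 0.4096
E[Z] = −√0.4096 = -0.64

-0.640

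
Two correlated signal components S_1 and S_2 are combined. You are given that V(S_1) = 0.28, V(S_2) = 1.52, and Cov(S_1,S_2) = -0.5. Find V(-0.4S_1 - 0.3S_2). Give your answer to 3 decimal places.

0.062

V(-0.4S_1 - 0.3S_2) = (-0.4)²·V(S_1) + (-0.3)²·V(S_2) + 2·(-0.4)·(-0.3)·Cov(S_1,S_2)
= 0.16·0.28 + 0.09·1.52 + 0.24·-0.5 = 0.0616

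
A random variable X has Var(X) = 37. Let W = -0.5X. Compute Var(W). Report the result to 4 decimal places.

Var(-0.5X) = (-0.5)²·Var(X) = 0.25·37 = 9.25

9.2500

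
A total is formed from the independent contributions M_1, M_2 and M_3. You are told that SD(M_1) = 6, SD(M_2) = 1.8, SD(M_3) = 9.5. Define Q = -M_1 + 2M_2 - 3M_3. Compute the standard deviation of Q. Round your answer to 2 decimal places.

V(M_1) = 36, V(M_2) = 3.24, V(M_3) = 90.25
By independence, V(Q) = (-1)²V(M_1) + (2)²V(M_2) + (-3)²V(M_3)
= (-1)²·36 + (2)²·3.24 + (-3)²·90.25 = 861.21
SD(Q) = √861.21 ≈ 29.35

29.35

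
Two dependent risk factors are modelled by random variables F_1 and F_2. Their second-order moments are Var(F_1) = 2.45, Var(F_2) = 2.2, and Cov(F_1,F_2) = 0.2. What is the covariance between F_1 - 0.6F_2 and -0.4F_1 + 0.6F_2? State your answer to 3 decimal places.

-1.604

Cov(F_1 - 0.6F_2, -0.4F_1 + 0.6F_2) = (1)(-0.4)Var(F_1) + (-0.6)(0.6)Var(F_2) + [(1)(0.6) + (-0.6)(-0.4)]Cov(F_1,F_2)
= -0.4·2.45 + -0.36·2.2 + 0.84·0.2 = -1.604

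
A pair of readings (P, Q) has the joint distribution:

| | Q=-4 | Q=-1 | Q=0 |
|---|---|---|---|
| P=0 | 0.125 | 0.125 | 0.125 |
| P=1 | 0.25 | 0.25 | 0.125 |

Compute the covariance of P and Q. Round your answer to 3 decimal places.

E[P] = 0.625,  E[Q] = -1.875
E[PQ] = -1.25
Cov(P,Q) = E[PQ] − E[P]E[Q] = -1.25 − (0.625)(-1.875) = -0.078125

-0.078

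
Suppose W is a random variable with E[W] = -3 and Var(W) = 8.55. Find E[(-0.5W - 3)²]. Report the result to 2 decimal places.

E[-0.5W - 3] = -0.5·-3 − 3 = -1.5
Var(-0.5W - 3) = (-0.5)²·8.55 = 2.1375
E[(-0.5W - 3)²] = Var((-0.5W - 3)) + (E[(-0.5W - 3)])² = 2.1375 + (-1.5)² = 4.3875

4.39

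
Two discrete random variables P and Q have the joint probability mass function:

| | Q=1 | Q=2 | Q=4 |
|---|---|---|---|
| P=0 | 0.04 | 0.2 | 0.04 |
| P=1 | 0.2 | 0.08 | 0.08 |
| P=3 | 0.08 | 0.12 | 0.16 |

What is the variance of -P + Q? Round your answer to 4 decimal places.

2.2400

E[P] = 1.44,  E[Q] = 2.24,  E[PQ] = 3.56
var(P) = 3.6 − (1.44)² = 1.5264;  var(Q) = 6.4 − (2.24)² = 1.3824
Cov(P,Q) = 3.56 − (1.44)(2.24) = 0.3344
var(-P + Q) = (-1)²·1.5264 + (1)²·1.3824 + 2·(-1)·(1)·0.3344 = 2.24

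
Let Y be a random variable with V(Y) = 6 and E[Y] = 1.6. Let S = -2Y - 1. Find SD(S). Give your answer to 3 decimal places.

4.899

V(-2Y - 1) = (-2)²·6 = 24
SD(S) = √24 ≈ 4.899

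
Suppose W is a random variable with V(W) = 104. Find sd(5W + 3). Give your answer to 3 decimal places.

50.990

V(5W + 3) = (5)²·104 = 2600
sd(5W + 3) = √2600 ≈ 50.990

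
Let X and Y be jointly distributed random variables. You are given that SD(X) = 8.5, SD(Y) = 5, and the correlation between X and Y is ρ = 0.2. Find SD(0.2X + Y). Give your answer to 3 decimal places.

5.594

V(X) = (8.5)² = 72.25;  V(Y) = (5)² = 25
Cov(X,Y) = ρ·SD(X)·SD(Y) = 0.2·8.5·5 = 8.5
V(0.2X + Y) = (0.2)²·V(X) + (1)²·V(Y) + 2·(0.2)·(1)·Cov(X,Y)
= 0.04·72.25 + 1·25 + 0.4·8.5 = 31.29
SD(0.2X + Y) = √31.29 ≈ 5.594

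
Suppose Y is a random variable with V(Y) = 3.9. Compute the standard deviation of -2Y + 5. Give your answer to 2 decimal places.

3.95

V(-2Y + 5) = (-2)²·3.9 = 15.6
σ(-2Y + 5) = √15.6 ≈ 3.95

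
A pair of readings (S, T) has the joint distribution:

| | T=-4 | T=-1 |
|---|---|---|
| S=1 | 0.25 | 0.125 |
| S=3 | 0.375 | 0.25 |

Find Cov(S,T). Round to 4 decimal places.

0.0938

E[S] = 2.25,  E[T] = -2.875
E[ST] = -6.375
Cov(S,T) = E[ST] − E[S]E[T] = -6.375 − (2.25)(-2.875) = 0.09375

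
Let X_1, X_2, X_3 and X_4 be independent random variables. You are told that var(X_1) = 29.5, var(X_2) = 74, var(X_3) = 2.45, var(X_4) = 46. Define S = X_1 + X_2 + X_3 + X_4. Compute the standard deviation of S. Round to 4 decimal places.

By independence, var(S) = (1)²var(X_1) + (1)²var(X_2) + (1)²var(X_3) + (1)²var(X_4)
= (1)²·29.5 + (1)²·74 + (1)²·2.45 + (1)²·46 = 151.95
σ(S) = √151.95 ≈ 12.3268

12.3268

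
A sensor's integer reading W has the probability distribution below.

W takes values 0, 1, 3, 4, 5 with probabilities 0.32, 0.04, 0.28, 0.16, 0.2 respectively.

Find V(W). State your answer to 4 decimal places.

3.7696

E[W] = (0)(0.32) + (1)(0.04) + (3)(0.28) + (4)(0.16) + (5)(0.2) = 2.52
E[W²] = (0)²(0.32) + (1)²(0.04) + (3)²(0.28) + (4)²(0.16) + (5)²(0.2) = 10.12
V(W) = E[W²] − (E[W])² = 10.12 − (2.52)² = 3.7696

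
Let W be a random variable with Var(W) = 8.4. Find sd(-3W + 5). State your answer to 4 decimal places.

Var(-3W + 5) = (-3)²·8.4 = 75.6
sd(-3W + 5) = √75.6 ≈ 8.6948

8.6948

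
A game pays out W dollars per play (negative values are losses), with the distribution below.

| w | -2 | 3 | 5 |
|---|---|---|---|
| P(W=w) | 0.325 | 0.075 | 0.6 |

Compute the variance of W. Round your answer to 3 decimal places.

10.344

E[W] = (-2)(0.325) + (3)(0.075) + (5)(0.6) = 2.575
E[W²] = (-2)²(0.325) + (3)²(0.075) + (5)²(0.6) = 16.975
Var(W) = E[W²] − (E[W])² = 16.975 − (2.575)² = 10.344375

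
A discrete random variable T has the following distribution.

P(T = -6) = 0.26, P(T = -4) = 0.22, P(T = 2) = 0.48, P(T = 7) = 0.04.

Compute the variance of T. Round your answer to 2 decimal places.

E[T] = (-6)(0.26) + (-4)(0.22) + (2)(0.48) + (7)(0.04) = -1.2
E[T²] = (-6)²(0.26) + (-4)²(0.22) + (2)²(0.48) + (7)²(0.04) = 16.76
Var(T) = E[T²] − (E[T])² = 16.76 − (-1.2)² = 15.32

15.32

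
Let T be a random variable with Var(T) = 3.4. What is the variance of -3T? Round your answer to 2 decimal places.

Var(-3T) = (-3)²·Var(T) = 9·3.4 = 30.6

30.60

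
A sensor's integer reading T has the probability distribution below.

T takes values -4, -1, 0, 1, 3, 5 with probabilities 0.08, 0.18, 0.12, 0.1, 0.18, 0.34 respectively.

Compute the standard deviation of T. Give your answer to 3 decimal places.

E[T] = (-4)(0.08) + (-1)(0.18) + (0)(0.12) + (1)(0.1) + (3)(0.18) + (5)(0.34) = 1.84
E[T²] = (-4)²(0.08) + (-1)²(0.18) + (0)²(0.12) + (1)²(0.1) + (3)²(0.18) + (5)²(0.34) = 11.68
V(T) = E[T²] − (E[T])² = 11.68 − (1.84)² = 8.2944
SD(T) = √8.2944 ≈ 2.880

2.880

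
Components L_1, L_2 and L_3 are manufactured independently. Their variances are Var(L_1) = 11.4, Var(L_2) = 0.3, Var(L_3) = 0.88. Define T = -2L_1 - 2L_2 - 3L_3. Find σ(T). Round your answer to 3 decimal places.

7.397

By independence, Var(T) = (-2)²Var(L_1) + (-2)²Var(L_2) + (-3)²Var(L_3)
= (-2)²·11.4 + (-2)²·0.3 + (-3)²·0.88 = 54.72
σ(T) = √54.72 ≈ 7.397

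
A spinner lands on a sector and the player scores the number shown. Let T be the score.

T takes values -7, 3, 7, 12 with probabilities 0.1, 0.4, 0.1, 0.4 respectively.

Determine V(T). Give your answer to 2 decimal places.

E[T] = (-7)(0.1) + (3)(0.4) + (7)(0.1) + (12)(0.4) = 6
E[T²] = (-7)²(0.1) + (3)²(0.4) + (7)²(0.1) + (12)²(0.4) = 71
V(T) = E[T²] − (E[T])² = 71 − (6)² = 35

35.00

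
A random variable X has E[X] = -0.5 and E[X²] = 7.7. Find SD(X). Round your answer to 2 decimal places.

V(X) = 7.7 − (-0.5)² = 7.45
SD(X) = √7.45 ≈ 2.73

2.73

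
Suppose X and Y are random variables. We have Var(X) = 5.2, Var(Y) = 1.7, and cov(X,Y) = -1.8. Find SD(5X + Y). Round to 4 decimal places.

Var(5X + Y) = (5)²·Var(X) + (1)²·Var(Y) + 2·(5)·(1)·cov(X,Y)
= 25·5.2 + 1·1.7 + 10·-1.8 = 113.7
SD(5X + Y) = √113.7 ≈ 10.6630

10.6630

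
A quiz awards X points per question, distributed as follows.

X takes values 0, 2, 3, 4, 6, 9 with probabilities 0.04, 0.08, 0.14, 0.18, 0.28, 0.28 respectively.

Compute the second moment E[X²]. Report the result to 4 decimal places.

E[X²] = (0)²(0.04) + (2)²(0.08) + (3)²(0.14) + (4)²(0.18) + (6)²(0.28) + (9)²(0.28) = 37.22

37.2200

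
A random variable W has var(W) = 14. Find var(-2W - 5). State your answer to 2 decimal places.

var(-2W - 5) = (-2)²·var(W) = 4·14 = 56

56.00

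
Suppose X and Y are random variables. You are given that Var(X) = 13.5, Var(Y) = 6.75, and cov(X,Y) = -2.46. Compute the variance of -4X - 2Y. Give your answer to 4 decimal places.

Var(-4X - 2Y) = (-4)²·Var(X) + (-2)²·Var(Y) + 2·(-4)·(-2)·cov(X,Y)
= 16·13.5 + 4·6.75 + 16·-2.46 = 203.64

203.6400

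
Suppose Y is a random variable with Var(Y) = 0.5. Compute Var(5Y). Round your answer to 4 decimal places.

Var(5Y) = (5)²·Var(Y) = 25·0.5 = 12.5

12.5000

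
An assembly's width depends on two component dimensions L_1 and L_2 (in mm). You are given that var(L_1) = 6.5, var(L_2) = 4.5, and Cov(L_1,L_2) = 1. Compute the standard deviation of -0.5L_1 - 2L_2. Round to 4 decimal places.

4.6503

var(-0.5L_1 - 2L_2) = (-0.5)²·var(L_1) + (-2)²·var(L_2) + 2·(-0.5)·(-2)·Cov(L_1,L_2)
= 0.25·6.5 + 4·4.5 + 2·1 = 21.625
sd(-0.5L_1 - 2L_2) = √21.625 ≈ 4.6503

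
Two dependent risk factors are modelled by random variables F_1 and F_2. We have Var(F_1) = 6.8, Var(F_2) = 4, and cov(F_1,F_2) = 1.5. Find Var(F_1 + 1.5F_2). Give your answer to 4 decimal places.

20.3000

Var(F_1 + 1.5F_2) = (1)²·Var(F_1) + (1.5)²·Var(F_2) + 2·(1)·(1.5)·cov(F_1,F_2)
= 1·6.8 + 2.25·4 + 3·1.5 = 20.3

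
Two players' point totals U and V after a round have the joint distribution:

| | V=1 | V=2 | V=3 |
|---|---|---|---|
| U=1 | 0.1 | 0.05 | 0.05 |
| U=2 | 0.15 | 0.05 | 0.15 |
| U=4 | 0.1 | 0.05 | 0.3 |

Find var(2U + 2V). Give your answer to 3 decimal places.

E[U] = 2.7,  E[V] = 2.15,  E[UV] = 6.15
var(U) = 8.8 − (2.7)² = 1.51;  var(V) = 5.45 − (2.15)² = 0.8275
Cov(U,V) = 6.15 − (2.7)(2.15) = 0.345
var(2U + 2V) = (2)²·1.51 + (2)²·0.8275 + 2·(2)·(2)·0.345 = 12.11

12.110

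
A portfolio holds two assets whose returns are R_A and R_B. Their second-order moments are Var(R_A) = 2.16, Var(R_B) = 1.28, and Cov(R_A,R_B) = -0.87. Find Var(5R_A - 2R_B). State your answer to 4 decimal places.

76.5200

Var(5R_A - 2R_B) = (5)²·Var(R_A) + (-2)²·Var(R_B) + 2·(5)·(-2)·Cov(R_A,R_B)
= 25·2.16 + 4·1.28 + -20·-0.87 = 76.52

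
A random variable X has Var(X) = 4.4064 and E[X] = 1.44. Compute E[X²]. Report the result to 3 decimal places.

6.480

E[X²] = Var(X) + (E[X])² = 4.4064 + (1.44)² = 6.48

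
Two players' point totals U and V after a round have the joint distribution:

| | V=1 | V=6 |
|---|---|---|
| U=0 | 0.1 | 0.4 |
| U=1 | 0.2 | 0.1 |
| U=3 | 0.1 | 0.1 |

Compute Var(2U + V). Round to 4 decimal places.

8.3600

E[U] = 0.9,  E[V] = 4,  E[UV] = 2.9
Var(U) = 2.1 − (0.9)² = 1.29;  Var(V) = 22 − (4)² = 6
Cov(U,V) = 2.9 − (0.9)(4) = -0.7
Var(2U + V) = (2)²·1.29 + (1)²·6 + 2·(2)·(1)·-0.7 = 8.36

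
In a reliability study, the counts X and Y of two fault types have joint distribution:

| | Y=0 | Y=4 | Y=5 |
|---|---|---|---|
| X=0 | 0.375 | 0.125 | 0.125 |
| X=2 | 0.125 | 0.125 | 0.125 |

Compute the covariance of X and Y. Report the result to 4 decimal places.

0.5625

E[X] = 0.75,  E[Y] = 2.25
E[XY] = 2.25
Cov(X,Y) = E[XY] − E[X]E[Y] = 2.25 − (0.75)(2.25) = 0.5625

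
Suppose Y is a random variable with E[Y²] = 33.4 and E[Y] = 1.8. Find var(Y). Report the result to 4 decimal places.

30.1600

var(Y) = 33.4 − (1.8)² = 30.16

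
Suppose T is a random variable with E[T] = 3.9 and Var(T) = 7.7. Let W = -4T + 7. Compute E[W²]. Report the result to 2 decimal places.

197.16

E[-4T + 7] = -4·3.9 + 7 = -8.6
Var(-4T + 7) = (-4)²·7.7 = 123.2
E[W²] = Var(W) + (E[W])² = 123.2 + (-8.6)² = 197.16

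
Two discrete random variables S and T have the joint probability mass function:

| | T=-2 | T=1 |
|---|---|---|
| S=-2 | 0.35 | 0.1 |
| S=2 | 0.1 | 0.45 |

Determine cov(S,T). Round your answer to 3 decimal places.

1.770

E[S] = 0.2,  E[T] = -0.35
E[ST] = 1.7
cov(S,T) = E[ST] − E[S]E[T] = 1.7 − (0.2)(-0.35) = 1.77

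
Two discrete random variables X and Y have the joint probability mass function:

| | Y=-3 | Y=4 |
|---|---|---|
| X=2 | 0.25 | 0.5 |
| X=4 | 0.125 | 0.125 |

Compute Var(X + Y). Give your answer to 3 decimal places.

E[X] = 2.5,  E[Y] = 1.375,  E[XY] = 3
Var(X) = 7 − (2.5)² = 0.75;  Var(Y) = 13.375 − (1.375)² = 11.484375
Cov(X,Y) = 3 − (2.5)(1.375) = -0.4375
Var(X + Y) = (1)²·0.75 + (1)²·11.484375 + 2·(1)·(1)·-0.4375 = 11.359375

11.359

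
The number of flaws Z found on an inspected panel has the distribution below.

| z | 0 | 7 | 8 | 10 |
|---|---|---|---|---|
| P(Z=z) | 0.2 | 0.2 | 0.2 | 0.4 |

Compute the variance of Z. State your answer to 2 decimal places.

13.60

E[Z] = (0)(0.2) + (7)(0.2) + (8)(0.2) + (10)(0.4) = 7
E[Z²] = (0)²(0.2) + (7)²(0.2) + (8)²(0.2) + (10)²(0.4) = 62.6
V(Z) = E[Z²] − (E[Z])² = 62.6 − (7)² = 13.6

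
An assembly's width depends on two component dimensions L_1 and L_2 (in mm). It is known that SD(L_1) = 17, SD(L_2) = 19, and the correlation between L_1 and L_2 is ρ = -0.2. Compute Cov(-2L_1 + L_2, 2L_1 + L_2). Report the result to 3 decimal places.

-795.000

V(L_1) = (17)² = 289;  V(L_2) = (19)² = 361
Cov(L_1,L_2) = ρ·SD(L_1)·SD(L_2) = -0.2·17·19 = -64.6
Cov(-2L_1 + L_2, 2L_1 + L_2) = (-2)(2)V(L_1) + (1)(1)V(L_2) + [(-2)(1) + (1)(2)]Cov(L_1,L_2)
= -4·289 + 1·361 + 0·-64.6 = -795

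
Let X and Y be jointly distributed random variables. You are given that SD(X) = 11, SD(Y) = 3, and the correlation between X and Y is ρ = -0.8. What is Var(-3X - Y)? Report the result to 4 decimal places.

Var(X) = (11)² = 121;  Var(Y) = (3)² = 9
Cov(X,Y) = ρ·SD(X)·SD(Y) = -0.8·11·3 = -26.4
Var(-3X - Y) = (-3)²·Var(X) + (-1)²·Var(Y) + 2·(-3)·(-1)·Cov(X,Y)
= 9·121 + 1·9 + 6·-26.4 = 939.6

939.6000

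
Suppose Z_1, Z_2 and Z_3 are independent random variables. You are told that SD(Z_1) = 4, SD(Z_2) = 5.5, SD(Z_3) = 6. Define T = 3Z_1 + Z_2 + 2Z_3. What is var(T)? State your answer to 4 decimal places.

var(Z_1) = 16, var(Z_2) = 30.25, var(Z_3) = 36
By independence, var(T) = (3)²var(Z_1) + (1)²var(Z_2) + (2)²var(Z_3)
= (3)²·16 + (1)²·30.25 + (2)²·36 = 318.25

318.2500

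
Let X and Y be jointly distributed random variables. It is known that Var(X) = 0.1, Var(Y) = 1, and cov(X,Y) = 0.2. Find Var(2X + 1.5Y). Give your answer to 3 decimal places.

3.850

Var(2X + 1.5Y) = (2)²·Var(X) + (1.5)²·Var(Y) + 2·(2)·(1.5)·cov(X,Y)
= 4·0.1 + 2.25·1 + 6·0.2 = 3.85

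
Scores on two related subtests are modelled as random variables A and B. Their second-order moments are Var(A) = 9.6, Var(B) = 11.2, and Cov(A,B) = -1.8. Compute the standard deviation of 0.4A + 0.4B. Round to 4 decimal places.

1.6589

Var(0.4A + 0.4B) = (0.4)²·Var(A) + (0.4)²·Var(B) + 2·(0.4)·(0.4)·Cov(A,B)
= 0.16·9.6 + 0.16·11.2 + 0.32·-1.8 = 2.752
SD(0.4A + 0.4B) = √2.752 ≈ 1.6589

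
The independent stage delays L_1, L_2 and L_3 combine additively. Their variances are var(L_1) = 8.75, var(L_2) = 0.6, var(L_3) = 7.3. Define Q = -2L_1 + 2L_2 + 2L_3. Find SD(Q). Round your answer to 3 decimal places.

By independence, var(Q) = (-2)²var(L_1) + (2)²var(L_2) + (2)²var(L_3)
= (-2)²·8.75 + (2)²·0.6 + (2)²·7.3 = 66.6
SD(Q) = √66.6 ≈ 8.161

8.161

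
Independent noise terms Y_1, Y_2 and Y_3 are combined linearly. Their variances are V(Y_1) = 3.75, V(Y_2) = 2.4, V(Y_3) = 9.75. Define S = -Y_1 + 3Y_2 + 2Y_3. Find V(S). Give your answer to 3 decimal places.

By independence, V(S) = (-1)²V(Y_1) + (3)²V(Y_2) + (2)²V(Y_3)
= (-1)²·3.75 + (3)²·2.4 + (2)²·9.75 = 64.35

64.350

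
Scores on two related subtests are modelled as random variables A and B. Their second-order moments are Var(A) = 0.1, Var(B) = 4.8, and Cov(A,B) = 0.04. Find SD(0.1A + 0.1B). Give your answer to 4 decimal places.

0.2232

Var(0.1A + 0.1B) = (0.1)²·Var(A) + (0.1)²·Var(B) + 2·(0.1)·(0.1)·Cov(A,B)
= 0.01·0.1 + 0.01·4.8 + 0.02·0.04 = 0.0498
SD(0.1A + 0.1B) = √0.0498 ≈ 0.2232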